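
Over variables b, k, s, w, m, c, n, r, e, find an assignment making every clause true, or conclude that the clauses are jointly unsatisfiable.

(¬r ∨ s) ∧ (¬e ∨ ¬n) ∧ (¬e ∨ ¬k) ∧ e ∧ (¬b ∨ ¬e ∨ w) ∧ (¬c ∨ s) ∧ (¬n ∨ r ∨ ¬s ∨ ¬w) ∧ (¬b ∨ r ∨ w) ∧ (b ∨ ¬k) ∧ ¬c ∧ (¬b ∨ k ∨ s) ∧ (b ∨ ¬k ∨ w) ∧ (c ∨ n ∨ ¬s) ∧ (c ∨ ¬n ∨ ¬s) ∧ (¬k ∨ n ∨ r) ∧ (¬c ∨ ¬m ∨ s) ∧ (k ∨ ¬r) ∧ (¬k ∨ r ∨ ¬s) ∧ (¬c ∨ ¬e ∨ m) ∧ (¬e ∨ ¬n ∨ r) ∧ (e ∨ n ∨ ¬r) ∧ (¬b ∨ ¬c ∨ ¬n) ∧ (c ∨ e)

b=F, k=F, s=F, w=T, m=F, c=F, n=F, r=F, e=T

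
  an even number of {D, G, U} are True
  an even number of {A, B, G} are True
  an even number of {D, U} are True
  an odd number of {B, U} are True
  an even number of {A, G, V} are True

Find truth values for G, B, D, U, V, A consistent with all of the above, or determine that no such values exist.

G=F, B=F, D=T, U=T, V=F, A=F

{D, G, U}: 2 true → even ✓
{A, B, G}: 0 true → even ✓
{D, U}: 2 true → even ✓
{B, U}: 1 true → odd ✓
{A, G, V}: 0 true → even ✓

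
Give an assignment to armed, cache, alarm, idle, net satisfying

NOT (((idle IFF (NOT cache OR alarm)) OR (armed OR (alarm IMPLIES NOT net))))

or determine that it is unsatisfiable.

armed = False; cache = False; alarm = True; idle = False; net = True

  NOT (((idle IFF (NOT cache OR alarm)) OR (armed OR (alarm IMPLIES NOT net)))) = True
    (idle IFF (NOT cache OR alarm)) OR (armed OR (alarm IMPLIES NOT net)) = False
      idle IFF (NOT cache OR alarm) = False
        NOT cache OR alarm = True
          NOT cache = True
      armed OR (alarm IMPLIES NOT net) = False
        alarm IMPLIES NOT net = False
          NOT net = False
The formula evaluates to True.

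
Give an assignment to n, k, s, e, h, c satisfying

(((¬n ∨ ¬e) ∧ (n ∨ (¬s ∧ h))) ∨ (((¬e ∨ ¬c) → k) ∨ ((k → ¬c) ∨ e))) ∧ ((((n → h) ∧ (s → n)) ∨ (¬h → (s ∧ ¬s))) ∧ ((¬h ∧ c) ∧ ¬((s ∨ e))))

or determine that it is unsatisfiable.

n=F, k=F, s=F, e=F, h=F, c=T

  ((¬n ∨ ¬e) ∧ (n ∨ (¬s ∧ h))) ∨ (((¬e ∨ ¬c) → k) ∨ ((k → ¬c) ∨ e)) = True
    (¬n ∨ ¬e) ∧ (n ∨ (¬s ∧ h)) = False
      ¬n ∨ ¬e = True
        ¬n = True
        ¬e = True
      n ∨ (¬s ∧ h) = False
        ¬s ∧ h = False
          ¬s = True
    ((¬e ∨ ¬c) → k) ∨ ((k → ¬c) ∨ e) = True
      (¬e ∨ ¬c) → k = False
        ¬e ∨ ¬c = True
          ¬e = True
          ¬c = False
      (k → ¬c) ∨ e = True
        k → ¬c = True
          ¬c = False
  (((n → h) ∧ (s → n)) ∨ (¬h → (s ∧ ¬s))) ∧ ((¬h ∧ c) ∧ ¬((s ∨ e))) = True
    ((n → h) ∧ (s → n)) ∨ (¬h → (s ∧ ¬s)) = True
      (n → h) ∧ (s → n) = True
        n → h = True
        s → n = True
      ¬h → (s ∧ ¬s) = False
        ¬h = True
        s ∧ ¬s = False
          ¬s = True
    (¬h ∧ c) ∧ ¬((s ∨ e)) = True
      ¬h ∧ c = True
        ¬h = True
      ¬((s ∨ e)) = True
        s ∨ e = False
Both conjuncts True, so the formula holds.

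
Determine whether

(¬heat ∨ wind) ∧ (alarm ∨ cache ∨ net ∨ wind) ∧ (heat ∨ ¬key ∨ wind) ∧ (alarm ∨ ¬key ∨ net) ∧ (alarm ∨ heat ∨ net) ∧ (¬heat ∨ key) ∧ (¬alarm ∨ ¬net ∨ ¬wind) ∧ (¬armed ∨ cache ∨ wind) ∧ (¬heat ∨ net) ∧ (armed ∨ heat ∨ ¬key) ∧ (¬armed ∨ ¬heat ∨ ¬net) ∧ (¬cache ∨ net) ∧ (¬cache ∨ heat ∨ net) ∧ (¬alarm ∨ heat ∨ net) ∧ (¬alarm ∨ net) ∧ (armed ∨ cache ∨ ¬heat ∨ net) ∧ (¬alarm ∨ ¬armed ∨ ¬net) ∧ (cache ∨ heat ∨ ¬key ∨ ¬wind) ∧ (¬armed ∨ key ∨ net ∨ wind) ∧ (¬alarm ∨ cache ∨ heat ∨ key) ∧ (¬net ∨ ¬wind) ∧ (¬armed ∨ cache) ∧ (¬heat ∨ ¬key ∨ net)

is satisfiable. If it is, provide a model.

key = False; heat = False; wind = False; armed = False; net = True; alarm = True; cache = True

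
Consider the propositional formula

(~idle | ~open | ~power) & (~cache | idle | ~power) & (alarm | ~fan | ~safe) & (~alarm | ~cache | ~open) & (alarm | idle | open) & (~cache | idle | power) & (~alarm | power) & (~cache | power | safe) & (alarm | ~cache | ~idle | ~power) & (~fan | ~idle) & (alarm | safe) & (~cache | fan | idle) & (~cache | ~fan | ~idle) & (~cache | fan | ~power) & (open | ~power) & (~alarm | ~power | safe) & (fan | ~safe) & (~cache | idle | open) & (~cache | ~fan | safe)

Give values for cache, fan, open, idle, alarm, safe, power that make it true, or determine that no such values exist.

Set cache = False.
Try fan = False:
  (fan | ~safe) forces safe = False.
  (alarm | safe) forces alarm = True.
  (~alarm | power) forces power = True.
  clause (~alarm | ~power | safe) is falsified — backtrack.
So fan = True.
  then (~fan | ~idle) forces idle = False.
Try open = False:
  (alarm | idle | open) forces alarm = True.
  (~alarm | power) forces power = True.
  clause (open | ~power) is falsified — backtrack.
So open = True.
Try alarm = False:
  (alarm | ~fan | ~safe) forces safe = False.
  clause (alarm | safe) is falsified — backtrack.
So alarm = True.
  then (~alarm | power) forces power = True.
  then (~alarm | ~power | safe) forces safe = True.
All clauses satisfied.

cache: False, fan: True, open: True, idle: False, alarm: True, safe: True, power: True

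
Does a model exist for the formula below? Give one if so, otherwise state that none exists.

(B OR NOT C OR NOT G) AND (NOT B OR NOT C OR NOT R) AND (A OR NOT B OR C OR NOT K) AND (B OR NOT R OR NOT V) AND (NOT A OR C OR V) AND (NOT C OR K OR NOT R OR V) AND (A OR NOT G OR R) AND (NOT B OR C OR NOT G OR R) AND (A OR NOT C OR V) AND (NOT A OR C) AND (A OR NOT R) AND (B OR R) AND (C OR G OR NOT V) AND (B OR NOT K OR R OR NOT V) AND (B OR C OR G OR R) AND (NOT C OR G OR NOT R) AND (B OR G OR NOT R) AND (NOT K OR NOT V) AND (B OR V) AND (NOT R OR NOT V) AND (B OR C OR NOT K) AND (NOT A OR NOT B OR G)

Set G = True.
Try A = False:
  (A OR NOT G OR R) forces R = True.
  clause (A OR NOT R) is falsified — backtrack.
So A = True.
  then (NOT A OR C) forces C = True.
  then (B OR NOT C OR NOT G) forces B = True.
  then (NOT B OR NOT C OR NOT R) forces R = False.
Set K = True.
  then (NOT K OR NOT V) forces V = False.
All clauses satisfied.

G: True, A: True, C: True, R: False, K: True, B: True, V: False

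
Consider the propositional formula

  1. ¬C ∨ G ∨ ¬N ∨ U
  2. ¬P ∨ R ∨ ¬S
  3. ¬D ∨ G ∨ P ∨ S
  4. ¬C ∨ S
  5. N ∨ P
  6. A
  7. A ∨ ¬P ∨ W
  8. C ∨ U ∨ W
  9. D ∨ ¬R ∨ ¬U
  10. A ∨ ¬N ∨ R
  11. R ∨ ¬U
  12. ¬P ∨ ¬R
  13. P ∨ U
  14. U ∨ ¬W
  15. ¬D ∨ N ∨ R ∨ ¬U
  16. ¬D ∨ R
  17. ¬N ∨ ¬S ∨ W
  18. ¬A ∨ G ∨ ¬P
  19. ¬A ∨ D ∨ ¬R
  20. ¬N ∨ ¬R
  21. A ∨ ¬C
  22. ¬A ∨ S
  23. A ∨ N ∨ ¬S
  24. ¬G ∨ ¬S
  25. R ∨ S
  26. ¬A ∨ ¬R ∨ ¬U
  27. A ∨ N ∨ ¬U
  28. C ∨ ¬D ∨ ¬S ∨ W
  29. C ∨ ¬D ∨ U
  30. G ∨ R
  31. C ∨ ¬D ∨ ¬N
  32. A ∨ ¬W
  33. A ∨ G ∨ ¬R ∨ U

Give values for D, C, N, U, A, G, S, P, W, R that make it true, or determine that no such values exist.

No satisfying assignment exists.

Case U = True:
  (A) forces A = True.
  (R ∨ ¬U) forces R = True.
  Clause (¬A ∨ ¬R ∨ ¬U) is falsified — contradiction.
Case U = False:
  (A) forces A = True.
  (P ∨ U) forces P = True.
  (¬P ∨ ¬R) forces R = False.
  (¬P ∨ R ∨ ¬S) forces S = False.
  Clause (¬A ∨ S) is falsified — contradiction.
Both cases fail, so the formula is unsatisfiable.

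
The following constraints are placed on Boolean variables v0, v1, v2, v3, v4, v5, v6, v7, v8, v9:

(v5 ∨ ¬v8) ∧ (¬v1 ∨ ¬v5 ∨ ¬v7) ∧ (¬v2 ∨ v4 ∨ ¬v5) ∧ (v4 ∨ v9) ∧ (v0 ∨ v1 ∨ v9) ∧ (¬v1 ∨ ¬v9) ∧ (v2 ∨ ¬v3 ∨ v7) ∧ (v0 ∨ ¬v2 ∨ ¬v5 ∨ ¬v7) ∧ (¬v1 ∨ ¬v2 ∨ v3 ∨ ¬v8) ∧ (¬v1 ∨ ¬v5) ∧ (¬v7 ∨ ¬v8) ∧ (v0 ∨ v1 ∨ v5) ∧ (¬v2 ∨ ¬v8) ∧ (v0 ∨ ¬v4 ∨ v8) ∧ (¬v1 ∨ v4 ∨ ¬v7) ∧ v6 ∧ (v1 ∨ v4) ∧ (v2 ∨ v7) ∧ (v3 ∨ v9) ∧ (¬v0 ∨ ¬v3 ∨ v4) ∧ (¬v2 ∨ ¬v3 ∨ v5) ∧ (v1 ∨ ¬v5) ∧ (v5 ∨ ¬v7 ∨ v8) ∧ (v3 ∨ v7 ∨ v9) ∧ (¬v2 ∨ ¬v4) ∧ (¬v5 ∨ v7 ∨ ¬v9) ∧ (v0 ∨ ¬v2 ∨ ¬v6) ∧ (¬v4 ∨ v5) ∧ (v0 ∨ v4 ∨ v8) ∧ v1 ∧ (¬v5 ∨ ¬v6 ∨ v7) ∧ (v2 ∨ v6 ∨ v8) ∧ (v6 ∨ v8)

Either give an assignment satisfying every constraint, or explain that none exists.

The formula is unsatisfiable.

Case v1 = True:
  (¬v1 ∨ ¬v9) forces v9 = False.
  (v4 ∨ v9) forces v4 = True.
  (¬v1 ∨ ¬v5) forces v5 = False.
  Clause (¬v4 ∨ v5) is falsified — contradiction.
Case v1 = False:
  Clause (v1) is falsified — contradiction.
Both cases fail, so the formula is unsatisfiable.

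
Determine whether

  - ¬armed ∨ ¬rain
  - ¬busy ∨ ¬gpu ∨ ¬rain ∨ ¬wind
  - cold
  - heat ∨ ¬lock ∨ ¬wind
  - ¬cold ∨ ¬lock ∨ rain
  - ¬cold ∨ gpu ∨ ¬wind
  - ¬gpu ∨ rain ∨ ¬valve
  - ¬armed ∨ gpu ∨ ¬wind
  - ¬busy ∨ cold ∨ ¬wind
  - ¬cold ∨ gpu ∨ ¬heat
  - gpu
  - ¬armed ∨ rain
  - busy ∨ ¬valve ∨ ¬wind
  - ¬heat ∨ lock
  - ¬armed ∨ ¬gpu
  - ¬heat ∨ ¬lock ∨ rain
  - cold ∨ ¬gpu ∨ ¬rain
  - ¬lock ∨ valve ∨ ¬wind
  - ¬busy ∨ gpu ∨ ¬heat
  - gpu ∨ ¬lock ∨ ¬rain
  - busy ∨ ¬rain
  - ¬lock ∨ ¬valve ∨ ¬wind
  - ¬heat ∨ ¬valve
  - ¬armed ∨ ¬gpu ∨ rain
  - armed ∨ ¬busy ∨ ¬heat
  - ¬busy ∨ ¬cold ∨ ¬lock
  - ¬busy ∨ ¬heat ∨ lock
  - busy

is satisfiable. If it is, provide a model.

lock=F, valve=F, cold=T, rain=F, wind=F, gpu=T, heat=F, busy=T, armed=F

Unit clause (cold) forces cold = True.
Unit clause (gpu) forces gpu = True.
In (¬armed ∨ ¬gpu) only ¬armed is left, so armed = False.
Unit clause (busy) forces busy = True.
In (armed ∨ ¬busy ∨ ¬heat) only ¬heat is left, so heat = False.
In (¬busy ∨ ¬cold ∨ ¬lock) only ¬lock is left, so lock = False.
Set valve = False.
Set rain = False.
Set wind = False.
All clauses satisfied.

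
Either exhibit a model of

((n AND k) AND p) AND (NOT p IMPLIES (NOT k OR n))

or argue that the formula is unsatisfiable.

p: True; k: True; n: True

  (n AND k) AND p = True
    n AND k = True
  NOT p IMPLIES (NOT k OR n) = True
    NOT p = False
    NOT k OR n = True
      NOT k = False
Both conjuncts True, so the formula holds.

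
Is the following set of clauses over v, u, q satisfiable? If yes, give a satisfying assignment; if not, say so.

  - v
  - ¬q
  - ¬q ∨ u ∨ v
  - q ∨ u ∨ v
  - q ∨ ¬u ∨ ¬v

Unit clause (v) forces v = True.
Unit clause (¬q) forces q = False.
In (q ∨ ¬u ∨ ¬v) only ¬u is left, so u = False.
Check each clause:
  (v): v holds.
  (¬q): ¬q holds.
  (¬q ∨ u ∨ v): ¬q holds.
  (q ∨ u ∨ v): v holds.
  (q ∨ ¬u ∨ ¬v): ¬u holds.
All clauses satisfied.

v = True, u = False, q = False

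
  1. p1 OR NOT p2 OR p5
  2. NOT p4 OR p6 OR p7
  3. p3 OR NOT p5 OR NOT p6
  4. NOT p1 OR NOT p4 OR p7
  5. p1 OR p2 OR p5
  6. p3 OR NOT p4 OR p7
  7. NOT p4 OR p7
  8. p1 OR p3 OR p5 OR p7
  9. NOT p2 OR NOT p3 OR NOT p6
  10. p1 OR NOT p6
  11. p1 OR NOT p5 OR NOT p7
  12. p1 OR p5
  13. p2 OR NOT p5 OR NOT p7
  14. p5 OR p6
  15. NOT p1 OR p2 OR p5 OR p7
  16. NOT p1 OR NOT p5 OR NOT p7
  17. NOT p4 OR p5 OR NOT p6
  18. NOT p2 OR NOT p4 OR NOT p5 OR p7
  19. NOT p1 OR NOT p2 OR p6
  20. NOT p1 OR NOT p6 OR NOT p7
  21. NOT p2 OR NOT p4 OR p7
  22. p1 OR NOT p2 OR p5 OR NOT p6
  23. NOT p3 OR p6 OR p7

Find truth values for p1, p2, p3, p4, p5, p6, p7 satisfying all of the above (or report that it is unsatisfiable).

p1=F; p2=T; p3=F; p4=F; p5=T; p6=F; p7=F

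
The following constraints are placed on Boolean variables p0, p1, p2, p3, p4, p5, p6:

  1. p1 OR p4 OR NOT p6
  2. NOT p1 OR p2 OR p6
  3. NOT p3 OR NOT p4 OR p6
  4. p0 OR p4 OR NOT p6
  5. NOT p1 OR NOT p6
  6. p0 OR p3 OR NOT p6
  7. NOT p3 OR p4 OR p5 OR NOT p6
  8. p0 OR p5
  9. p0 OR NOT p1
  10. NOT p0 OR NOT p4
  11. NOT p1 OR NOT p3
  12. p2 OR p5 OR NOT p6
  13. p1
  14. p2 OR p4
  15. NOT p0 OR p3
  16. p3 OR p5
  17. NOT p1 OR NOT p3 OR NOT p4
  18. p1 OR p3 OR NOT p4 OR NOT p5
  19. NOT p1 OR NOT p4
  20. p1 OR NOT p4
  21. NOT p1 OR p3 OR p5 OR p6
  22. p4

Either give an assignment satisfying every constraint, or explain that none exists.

Case p0 = True:
  (NOT p0 OR NOT p4) forces p4 = False.
  Clause (p4) is falsified — contradiction.
Case p0 = False:
  (p0 OR p5) forces p5 = True.
  (p0 OR NOT p1) forces p1 = False.
  Clause (p1) is falsified — contradiction.
Both cases fail, so the formula is unsatisfiable.

Unsatisfiable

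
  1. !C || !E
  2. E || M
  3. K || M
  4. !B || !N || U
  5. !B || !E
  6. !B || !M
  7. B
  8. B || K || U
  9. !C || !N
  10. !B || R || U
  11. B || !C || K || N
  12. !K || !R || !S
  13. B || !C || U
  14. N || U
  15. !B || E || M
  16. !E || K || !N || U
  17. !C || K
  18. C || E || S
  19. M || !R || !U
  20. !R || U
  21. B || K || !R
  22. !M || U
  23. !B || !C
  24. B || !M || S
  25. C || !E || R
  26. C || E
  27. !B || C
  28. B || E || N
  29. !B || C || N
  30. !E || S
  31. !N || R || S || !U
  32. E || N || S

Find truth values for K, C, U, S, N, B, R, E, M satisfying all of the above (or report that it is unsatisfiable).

Case B = True:
  (!B || !E) forces E = False.
  (E || M) forces M = True.
  Clause (!B || !M) is falsified — contradiction.
Case B = False:
  Clause (B) is falsified — contradiction.
Both cases fail, so the formula is unsatisfiable.

No satisfying assignment exists.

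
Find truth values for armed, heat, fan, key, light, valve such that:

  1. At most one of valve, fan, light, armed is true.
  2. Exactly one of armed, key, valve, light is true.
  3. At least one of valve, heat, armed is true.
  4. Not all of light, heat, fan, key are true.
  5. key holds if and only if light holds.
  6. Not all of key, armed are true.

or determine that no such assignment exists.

armed=F, heat=F, fan=F, key=F, light=F, valve=T

  (1) {valve, fan, light, armed}: 1 true — at most one ✓
  (2) {armed, key, valve, light}: 1 true — exactly one ✓
  (3) {valve, heat, armed}: 1 true — at least one ✓
  (4) {light, heat, fan, key}: 0/4 true — not all ✓
  (5) key=F, light=F — same ✓
  (6) {key, armed}: 0/2 true — not all ✓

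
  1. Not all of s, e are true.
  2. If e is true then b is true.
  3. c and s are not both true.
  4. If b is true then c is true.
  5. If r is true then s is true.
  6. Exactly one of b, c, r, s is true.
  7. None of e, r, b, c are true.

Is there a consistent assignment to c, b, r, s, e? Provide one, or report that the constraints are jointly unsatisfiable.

c=F; b=F; r=F; s=T; e=F

  (1) {s, e}: 1/2 true — not all ✓
  (2) e=F ⇒ b: vacuous ✓
  (3) c=F, s=T — not both ✓
  (4) b=F ⇒ c: vacuous ✓
  (5) r=F ⇒ s: vacuous ✓
  (6) {b, c, r, s}: 1 true — exactly one ✓
  (7) {e, r, b, c}: 0 true — none ✓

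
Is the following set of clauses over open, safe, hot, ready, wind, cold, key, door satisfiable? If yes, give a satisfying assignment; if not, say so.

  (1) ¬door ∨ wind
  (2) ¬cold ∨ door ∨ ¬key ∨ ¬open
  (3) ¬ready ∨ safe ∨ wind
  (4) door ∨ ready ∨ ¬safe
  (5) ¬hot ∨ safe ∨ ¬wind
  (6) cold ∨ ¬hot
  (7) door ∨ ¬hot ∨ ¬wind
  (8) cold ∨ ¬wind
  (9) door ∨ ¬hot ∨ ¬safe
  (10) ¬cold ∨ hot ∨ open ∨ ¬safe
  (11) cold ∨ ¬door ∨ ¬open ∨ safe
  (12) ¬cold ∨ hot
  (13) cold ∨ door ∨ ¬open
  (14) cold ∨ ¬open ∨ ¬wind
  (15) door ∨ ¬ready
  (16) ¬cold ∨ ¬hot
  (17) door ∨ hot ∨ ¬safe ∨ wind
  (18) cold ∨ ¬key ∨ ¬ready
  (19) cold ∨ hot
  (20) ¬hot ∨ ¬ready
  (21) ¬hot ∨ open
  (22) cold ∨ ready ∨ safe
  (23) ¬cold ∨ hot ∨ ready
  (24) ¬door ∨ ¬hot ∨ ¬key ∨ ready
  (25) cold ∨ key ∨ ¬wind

The formula is unsatisfiable.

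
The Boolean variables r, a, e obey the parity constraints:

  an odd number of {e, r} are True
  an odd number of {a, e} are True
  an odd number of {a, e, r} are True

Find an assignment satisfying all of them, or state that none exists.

r: False, a: False, e: True

{e, r}: 1 true → odd ✓
{a, e}: 1 true → odd ✓
{a, e, r}: 1 true → odd ✓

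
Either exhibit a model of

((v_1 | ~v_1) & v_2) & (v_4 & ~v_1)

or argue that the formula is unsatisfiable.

v_1=F, v_2=T, v_4=T

  (v_1 | ~v_1) & v_2 = True
    v_1 | ~v_1 = True
      ~v_1 = True
  v_4 & ~v_1 = True
    ~v_1 = True
Both conjuncts True, so the formula holds.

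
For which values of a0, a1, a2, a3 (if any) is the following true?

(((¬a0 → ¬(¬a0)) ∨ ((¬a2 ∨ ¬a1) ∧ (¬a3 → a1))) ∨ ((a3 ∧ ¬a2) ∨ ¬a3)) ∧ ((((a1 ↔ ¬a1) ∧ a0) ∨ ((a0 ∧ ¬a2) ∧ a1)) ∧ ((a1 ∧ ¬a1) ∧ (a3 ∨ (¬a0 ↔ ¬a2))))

Unsatisfiable

Case a1 = True: the conjunct ¬a1 is False.
Case a1 = False: the conjunct ((a1 ↔ ¬a1) ∧ a0) ∨ ((a0 ∧ ¬a2) ∧ a1) becomes (False ∧ a0) ∨ ((a0 ∧ ¬a2) ∧ False) = False.
Both cases fail — unsatisfiable.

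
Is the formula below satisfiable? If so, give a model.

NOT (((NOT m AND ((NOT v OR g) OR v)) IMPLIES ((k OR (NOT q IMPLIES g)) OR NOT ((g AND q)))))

Unsatisfiable

Case q = True: the formula becomes NOT (((NOT m AND ((NOT v OR g) OR v)) IMPLIES True)) = False.
Case q = False: the formula becomes NOT (((NOT m AND ((NOT v OR g) OR v)) IMPLIES True)) = False.
Both cases fail — unsatisfiable.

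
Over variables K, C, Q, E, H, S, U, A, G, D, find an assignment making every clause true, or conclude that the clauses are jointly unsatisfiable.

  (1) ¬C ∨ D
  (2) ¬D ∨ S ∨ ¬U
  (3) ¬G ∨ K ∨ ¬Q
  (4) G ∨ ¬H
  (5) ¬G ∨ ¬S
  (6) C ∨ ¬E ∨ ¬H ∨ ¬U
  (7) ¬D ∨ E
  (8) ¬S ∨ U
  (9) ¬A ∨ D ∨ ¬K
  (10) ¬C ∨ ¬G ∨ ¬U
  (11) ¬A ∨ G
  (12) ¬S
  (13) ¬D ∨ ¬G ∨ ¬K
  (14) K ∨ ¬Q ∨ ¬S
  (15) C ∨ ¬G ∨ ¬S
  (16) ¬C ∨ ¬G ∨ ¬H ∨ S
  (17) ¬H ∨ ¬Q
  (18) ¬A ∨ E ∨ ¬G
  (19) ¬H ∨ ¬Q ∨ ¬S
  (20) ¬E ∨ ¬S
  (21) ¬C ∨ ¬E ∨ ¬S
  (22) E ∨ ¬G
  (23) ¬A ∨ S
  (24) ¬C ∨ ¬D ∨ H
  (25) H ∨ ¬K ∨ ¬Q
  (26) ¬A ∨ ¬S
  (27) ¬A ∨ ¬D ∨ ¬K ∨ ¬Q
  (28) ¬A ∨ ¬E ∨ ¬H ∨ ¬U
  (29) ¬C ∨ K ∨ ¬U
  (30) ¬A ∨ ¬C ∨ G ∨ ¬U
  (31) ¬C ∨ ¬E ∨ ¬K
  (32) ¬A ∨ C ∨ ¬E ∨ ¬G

Unit clause (¬S) forces S = False.
In (¬A ∨ S) only ¬A is left, so A = False.
Set K = True.
Set C = False.
Try Q = True:
  (¬H ∨ ¬Q) forces H = False.
  clause (H ∨ ¬K ∨ ¬Q) is falsified — backtrack.
So Q = False.
Set E = True.
Set H = False.
Set U = True.
  then (¬D ∨ S ∨ ¬U) forces D = False.
Set G = True.
All clauses satisfied.

K=T; C=F; Q=F; E=T; H=F; S=F; U=T; A=F; G=T; D=F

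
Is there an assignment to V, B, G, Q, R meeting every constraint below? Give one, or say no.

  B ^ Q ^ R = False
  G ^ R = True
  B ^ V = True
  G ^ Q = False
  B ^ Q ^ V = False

V=F, B=T, G=T, Q=T, R=F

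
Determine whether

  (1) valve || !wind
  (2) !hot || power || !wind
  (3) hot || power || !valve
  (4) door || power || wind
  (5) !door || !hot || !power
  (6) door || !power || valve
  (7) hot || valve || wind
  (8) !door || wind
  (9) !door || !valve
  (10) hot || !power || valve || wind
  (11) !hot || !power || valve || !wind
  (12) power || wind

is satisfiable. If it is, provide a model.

Set hot = True.
Try power = False:
  (!hot || power || !wind) forces wind = False.
  clause (power || wind) is falsified — backtrack.
So power = True.
  then (!door || !hot || !power) forces door = False.
  then (door || !power || valve) forces valve = True.
Set wind = False.
All clauses satisfied.

hot = True, power = True, door = False, wind = False, valve = True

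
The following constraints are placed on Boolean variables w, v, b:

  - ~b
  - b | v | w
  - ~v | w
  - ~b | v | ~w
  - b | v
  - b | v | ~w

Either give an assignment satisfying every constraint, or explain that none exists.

w = True; v = True; b = False

Unit clause (~b) forces b = False.
In (b | v) only v is left, so v = True.
In (~v | w) only w is left, so w = True.
Check each clause:
  (~b): ~b holds.
  (b | v | w): v holds.
  (~v | w): w holds.
  (~b | v | ~w): ~b holds.
  (b | v): v holds.
  (b | v | ~w): v holds.
All clauses satisfied.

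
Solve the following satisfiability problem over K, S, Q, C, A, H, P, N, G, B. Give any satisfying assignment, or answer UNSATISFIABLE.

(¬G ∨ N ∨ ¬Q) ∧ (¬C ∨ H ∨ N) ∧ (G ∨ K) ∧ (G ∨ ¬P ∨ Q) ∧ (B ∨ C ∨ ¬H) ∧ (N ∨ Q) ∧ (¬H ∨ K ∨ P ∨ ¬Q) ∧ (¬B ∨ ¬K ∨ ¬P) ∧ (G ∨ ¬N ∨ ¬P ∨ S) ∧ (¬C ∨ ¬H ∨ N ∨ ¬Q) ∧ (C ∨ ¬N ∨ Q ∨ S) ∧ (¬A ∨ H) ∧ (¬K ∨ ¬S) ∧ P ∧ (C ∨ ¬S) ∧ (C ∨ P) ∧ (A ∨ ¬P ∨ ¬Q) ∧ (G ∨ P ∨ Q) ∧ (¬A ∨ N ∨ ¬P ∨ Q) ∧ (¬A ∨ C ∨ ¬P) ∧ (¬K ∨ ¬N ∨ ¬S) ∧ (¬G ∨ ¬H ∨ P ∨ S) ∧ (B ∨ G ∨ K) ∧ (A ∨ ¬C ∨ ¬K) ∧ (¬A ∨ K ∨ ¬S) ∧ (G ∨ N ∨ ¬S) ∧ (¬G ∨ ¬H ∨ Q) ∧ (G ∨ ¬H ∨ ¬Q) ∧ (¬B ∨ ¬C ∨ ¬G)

Unit clause (P) forces P = True.
Set K = False.
  then (G ∨ K) forces G = True.
Set S = False.
Set Q = True.
  then (¬G ∨ N ∨ ¬Q) forces N = True.
  then (A ∨ ¬P ∨ ¬Q) forces A = True.
  then (¬A ∨ C ∨ ¬P) forces C = True.
  then (¬B ∨ ¬C ∨ ¬G) forces B = False.
  then (¬A ∨ H) forces H = True.
All clauses satisfied.

K = False, S = False, Q = True, C = True, A = True, H = True, P = True, N = True, G = True, B = False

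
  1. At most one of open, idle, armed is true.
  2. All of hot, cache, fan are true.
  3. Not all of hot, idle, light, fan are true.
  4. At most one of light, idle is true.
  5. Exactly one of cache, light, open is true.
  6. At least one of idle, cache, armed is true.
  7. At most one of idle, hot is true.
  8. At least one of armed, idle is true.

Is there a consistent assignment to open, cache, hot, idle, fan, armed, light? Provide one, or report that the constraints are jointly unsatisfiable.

open = False, cache = True, hot = True, idle = False, fan = True, armed = True, light = False

  (1) {open, idle, armed}: 1 true — at most one ✓
  (2) {hot, cache, fan}: all 3 true ✓
  (3) {hot, idle, light, fan}: 2/4 true — not all ✓
  (4) {light, idle}: 0 true — at most one ✓
  (5) {cache, light, open}: 1 true — exactly one ✓
  (6) {idle, cache, armed}: 2 true — at least one ✓
  (7) {idle, hot}: 1 true — at most one ✓
  (8) {armed, idle}: 1 true — at least one ✓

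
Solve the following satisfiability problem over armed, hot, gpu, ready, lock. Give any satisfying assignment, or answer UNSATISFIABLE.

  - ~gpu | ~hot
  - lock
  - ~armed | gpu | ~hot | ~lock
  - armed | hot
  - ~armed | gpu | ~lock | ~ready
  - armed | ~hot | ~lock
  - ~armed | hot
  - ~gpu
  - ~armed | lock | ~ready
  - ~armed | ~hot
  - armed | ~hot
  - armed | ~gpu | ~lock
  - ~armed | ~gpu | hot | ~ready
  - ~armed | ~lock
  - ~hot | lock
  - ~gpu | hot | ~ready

UNSATISFIABLE

Case armed = True:
  (lock) forces lock = True.
  Clause (~armed | ~lock) is falsified — contradiction.
Case armed = False:
  (lock) forces lock = True.
  (armed | hot) forces hot = True.
  Clause (armed | ~hot | ~lock) is falsified — contradiction.
Both cases fail, so the formula is unsatisfiable.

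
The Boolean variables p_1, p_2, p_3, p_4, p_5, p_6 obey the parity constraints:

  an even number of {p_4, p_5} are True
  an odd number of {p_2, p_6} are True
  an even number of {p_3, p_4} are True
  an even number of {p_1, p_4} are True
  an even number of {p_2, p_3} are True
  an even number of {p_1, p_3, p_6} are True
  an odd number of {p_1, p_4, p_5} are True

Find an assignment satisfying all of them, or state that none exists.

p_1 = True, p_2 = True, p_3 = True, p_4 = True, p_5 = True, p_6 = False

{p_4, p_5}: 2 true → even ✓
{p_2, p_6}: 1 true → odd ✓
{p_3, p_4}: 2 true → even ✓
{p_1, p_4}: 2 true → even ✓
{p_2, p_3}: 2 true → even ✓
{p_1, p_3, p_6}: 2 true → even ✓
{p_1, p_4, p_5}: 3 true → odd ✓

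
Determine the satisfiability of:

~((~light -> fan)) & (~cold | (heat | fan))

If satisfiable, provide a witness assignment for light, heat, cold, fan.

light = False, heat = True, cold = True, fan = False

  ~((~light -> fan)) = True
    ~light -> fan = False
      ~light = True
  ~cold | (heat | fan) = True
    ~cold = False
    heat | fan = True
Both conjuncts True, so the formula holds.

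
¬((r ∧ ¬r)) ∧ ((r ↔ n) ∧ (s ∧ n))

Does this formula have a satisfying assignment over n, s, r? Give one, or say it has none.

n = True; s = True; r = True

  ¬((r ∧ ¬r)) = True
    r ∧ ¬r = False
      ¬r = False
  (r ↔ n) ∧ (s ∧ n) = True
    r ↔ n = True
    s ∧ n = True
Both conjuncts True, so the formula holds.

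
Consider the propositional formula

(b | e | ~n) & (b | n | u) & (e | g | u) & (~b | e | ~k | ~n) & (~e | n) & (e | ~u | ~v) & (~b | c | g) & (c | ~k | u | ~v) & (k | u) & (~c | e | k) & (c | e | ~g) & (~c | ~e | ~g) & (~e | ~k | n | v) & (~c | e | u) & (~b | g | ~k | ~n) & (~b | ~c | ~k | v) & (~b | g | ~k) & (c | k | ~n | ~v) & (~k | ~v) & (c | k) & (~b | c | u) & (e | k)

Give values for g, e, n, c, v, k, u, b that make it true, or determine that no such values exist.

Set g = False.
Set e = True.
  then (~e | n) forces n = True.
Set c = True.
Set v = False.
Set k = True.
  then (~b | g | ~k | ~n) forces b = False.
Set u = True.
All clauses satisfied.

g = False; e = True; n = True; c = True; v = False; k = True; u = True; b = False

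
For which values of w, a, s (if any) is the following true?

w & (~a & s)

w: True, a: False, s: True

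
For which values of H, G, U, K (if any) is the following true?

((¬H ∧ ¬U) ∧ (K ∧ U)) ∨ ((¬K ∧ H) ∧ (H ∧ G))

H = True, G = True, U = True, K = False

  ((¬H ∧ ¬U) ∧ (K ∧ U)) ∨ ((¬K ∧ H) ∧ (H ∧ G)) = True
    (¬H ∧ ¬U) ∧ (K ∧ U) = False
      ¬H ∧ ¬U = False
        ¬H = False
        ¬U = False
      K ∧ U = False
    (¬K ∧ H) ∧ (H ∧ G) = True
      ¬K ∧ H = True
        ¬K = True
      H ∧ G = True
The formula evaluates to True.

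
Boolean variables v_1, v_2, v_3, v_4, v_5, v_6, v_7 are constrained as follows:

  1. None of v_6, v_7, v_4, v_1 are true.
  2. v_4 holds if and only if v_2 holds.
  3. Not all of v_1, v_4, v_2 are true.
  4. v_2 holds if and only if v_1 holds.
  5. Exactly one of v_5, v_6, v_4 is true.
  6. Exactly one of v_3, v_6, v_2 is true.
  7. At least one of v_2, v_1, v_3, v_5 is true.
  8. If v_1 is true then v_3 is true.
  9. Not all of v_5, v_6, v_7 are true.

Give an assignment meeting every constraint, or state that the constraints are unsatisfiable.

v_1: False; v_2: False; v_3: True; v_4: False; v_5: True; v_6: False; v_7: False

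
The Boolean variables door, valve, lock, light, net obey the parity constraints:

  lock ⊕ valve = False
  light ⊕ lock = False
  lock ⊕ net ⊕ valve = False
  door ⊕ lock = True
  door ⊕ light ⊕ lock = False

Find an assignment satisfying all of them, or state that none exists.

door: False, valve: True, lock: True, light: True, net: False

lock ⊕ valve = T ⊕ T = False ✓
light ⊕ lock = T ⊕ T = False ✓
lock ⊕ net ⊕ valve = T ⊕ F ⊕ T = False ✓
door ⊕ lock = F ⊕ T = True ✓
door ⊕ light ⊕ lock = F ⊕ T ⊕ T = False ✓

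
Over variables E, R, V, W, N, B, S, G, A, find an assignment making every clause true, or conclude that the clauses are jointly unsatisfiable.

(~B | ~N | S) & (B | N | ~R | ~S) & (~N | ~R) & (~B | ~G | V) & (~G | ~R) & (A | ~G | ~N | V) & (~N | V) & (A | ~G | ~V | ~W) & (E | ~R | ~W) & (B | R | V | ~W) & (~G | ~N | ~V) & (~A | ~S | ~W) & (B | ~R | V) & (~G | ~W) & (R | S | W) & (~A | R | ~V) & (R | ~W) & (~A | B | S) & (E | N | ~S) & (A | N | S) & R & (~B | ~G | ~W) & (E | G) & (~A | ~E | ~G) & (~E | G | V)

E = True, R = True, V = True, W = False, N = False, B = True, S = False, G = False, A = True

Unit clause (R) forces R = True.
In (~N | ~R) only ~N is left, so N = False.
In (~G | ~R) only ~G is left, so G = False.
In (E | G) only E is left, so E = True.
In (~E | G | V) only V is left, so V = True.
Set W = False.
Try B = False:
  (B | N | ~R | ~S) forces S = False.
  (~A | B | S) forces A = False.
  clause (A | N | S) is falsified — backtrack.
So B = True.
Set S = False.
  then (A | N | S) forces A = True.
All clauses satisfied.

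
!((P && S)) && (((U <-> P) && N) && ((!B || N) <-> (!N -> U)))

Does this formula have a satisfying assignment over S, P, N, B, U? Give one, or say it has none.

S: True, P: False, N: True, B: False, U: False

  !((P && S)) = True
    P && S = False
  ((U <-> P) && N) && ((!B || N) <-> (!N -> U)) = True
    (U <-> P) && N = True
      U <-> P = True
    (!B || N) <-> (!N -> U) = True
      !B || N = True
        !B = True
      !N -> U = True
        !N = False
Both conjuncts True, so the formula holds.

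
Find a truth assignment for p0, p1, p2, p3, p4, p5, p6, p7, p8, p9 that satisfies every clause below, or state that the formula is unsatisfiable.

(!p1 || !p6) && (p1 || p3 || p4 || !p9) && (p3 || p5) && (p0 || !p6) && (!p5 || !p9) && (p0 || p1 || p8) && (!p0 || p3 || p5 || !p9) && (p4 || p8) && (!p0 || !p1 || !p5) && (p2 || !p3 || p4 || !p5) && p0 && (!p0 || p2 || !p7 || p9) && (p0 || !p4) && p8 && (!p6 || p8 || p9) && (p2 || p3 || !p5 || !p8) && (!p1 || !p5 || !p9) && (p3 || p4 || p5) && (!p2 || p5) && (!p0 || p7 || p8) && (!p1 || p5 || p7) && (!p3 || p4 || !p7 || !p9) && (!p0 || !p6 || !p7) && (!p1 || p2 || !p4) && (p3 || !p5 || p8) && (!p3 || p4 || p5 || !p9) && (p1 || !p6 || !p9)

p0 = True, p1 = False, p2 = False, p3 = True, p4 = True, p5 = True, p6 = False, p7 = False, p8 = True, p9 = False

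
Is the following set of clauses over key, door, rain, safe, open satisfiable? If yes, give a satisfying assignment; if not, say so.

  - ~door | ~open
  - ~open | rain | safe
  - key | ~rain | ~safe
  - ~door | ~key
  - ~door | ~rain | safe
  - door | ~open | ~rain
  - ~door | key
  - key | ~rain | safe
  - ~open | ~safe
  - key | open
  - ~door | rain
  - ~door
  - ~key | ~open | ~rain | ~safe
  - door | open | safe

Unit clause (~door) forces door = False.
Try key = False:
  (key | open) forces open = True.
  (door | ~open | ~rain) forces rain = False.
  (~open | rain | safe) forces safe = True.
  clause (~open | ~safe) is falsified — backtrack.
So key = True.
Set rain = False.
Set safe = True.
  then (~open | ~safe) forces open = False.
All clauses satisfied.

key = True, door = False, rain = False, safe = True, open = False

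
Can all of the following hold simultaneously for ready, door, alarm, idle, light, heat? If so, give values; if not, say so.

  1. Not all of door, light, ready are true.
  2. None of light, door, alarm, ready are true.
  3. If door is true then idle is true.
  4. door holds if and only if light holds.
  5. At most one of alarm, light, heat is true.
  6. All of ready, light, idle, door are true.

Unsatisfiable — no assignment works.

Case ready = True:
  Constraint (2) is violated (ready=T) — contradiction.
Case ready = False:
  Constraint (6) is violated (ready=F) — contradiction.
Both cases fail — unsatisfiable.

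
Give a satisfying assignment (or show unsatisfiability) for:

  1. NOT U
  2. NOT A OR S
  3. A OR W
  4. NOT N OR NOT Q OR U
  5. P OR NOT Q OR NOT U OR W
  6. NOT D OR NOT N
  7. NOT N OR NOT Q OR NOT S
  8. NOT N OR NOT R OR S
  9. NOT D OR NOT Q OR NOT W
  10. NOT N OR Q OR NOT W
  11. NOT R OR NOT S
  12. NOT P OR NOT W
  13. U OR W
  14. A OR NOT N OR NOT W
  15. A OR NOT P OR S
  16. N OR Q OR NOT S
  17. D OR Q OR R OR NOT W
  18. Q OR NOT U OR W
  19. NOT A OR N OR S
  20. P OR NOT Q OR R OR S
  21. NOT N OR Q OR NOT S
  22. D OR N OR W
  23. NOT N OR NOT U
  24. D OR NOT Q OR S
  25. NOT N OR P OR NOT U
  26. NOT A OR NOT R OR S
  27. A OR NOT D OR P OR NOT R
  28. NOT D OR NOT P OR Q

U = False, R = False, W = True, S = True, P = False, N = False, Q = True, A = True, D = False

Unit clause (NOT U) forces U = False.
In (U OR W) only W is left, so W = True.
In (NOT P OR NOT W) only NOT P is left, so P = False.
Set R = False.
Set S = True.
Try N = True:
  (NOT N OR NOT Q OR U) forces Q = False.
  clause (NOT N OR Q OR NOT W) is falsified — backtrack.
So N = False.
  then (N OR Q OR NOT S) forces Q = True.
  then (NOT D OR NOT Q OR NOT W) forces D = False.
Set A = True.
All clauses satisfied.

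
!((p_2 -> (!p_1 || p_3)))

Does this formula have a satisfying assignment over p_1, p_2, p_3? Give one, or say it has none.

p_1=T, p_2=T, p_3=F

  !((p_2 -> (!p_1 || p_3))) = True
    p_2 -> (!p_1 || p_3) = False
      !p_1 || p_3 = False
        !p_1 = False
The formula evaluates to True.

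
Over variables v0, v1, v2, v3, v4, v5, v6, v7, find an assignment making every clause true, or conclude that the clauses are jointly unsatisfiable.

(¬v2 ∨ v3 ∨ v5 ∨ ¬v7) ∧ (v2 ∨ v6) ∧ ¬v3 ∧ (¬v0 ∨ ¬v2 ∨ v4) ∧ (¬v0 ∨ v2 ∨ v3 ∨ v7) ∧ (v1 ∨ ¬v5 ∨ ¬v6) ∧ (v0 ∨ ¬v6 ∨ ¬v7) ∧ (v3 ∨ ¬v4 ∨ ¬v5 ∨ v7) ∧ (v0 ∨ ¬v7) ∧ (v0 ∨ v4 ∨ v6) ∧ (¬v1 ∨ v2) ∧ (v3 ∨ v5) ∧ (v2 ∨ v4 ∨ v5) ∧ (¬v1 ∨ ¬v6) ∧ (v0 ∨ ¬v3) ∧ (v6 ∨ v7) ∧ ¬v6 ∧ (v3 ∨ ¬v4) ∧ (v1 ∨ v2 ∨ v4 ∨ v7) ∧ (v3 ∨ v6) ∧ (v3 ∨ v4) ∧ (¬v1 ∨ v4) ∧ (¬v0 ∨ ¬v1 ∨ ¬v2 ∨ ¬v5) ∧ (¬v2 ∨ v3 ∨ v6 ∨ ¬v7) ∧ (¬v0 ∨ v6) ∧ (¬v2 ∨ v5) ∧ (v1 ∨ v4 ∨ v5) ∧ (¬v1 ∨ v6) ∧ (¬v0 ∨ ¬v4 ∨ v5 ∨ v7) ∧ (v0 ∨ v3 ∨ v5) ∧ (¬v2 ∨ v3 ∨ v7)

The formula is unsatisfiable.

Case v3 = True:
  Clause (¬v3) is falsified — contradiction.
Case v3 = False:
  (v3 ∨ v5) forces v5 = True.
  (¬v6) forces v6 = False.
  Clause (v3 ∨ v6) is falsified — contradiction.
Both cases fail, so the formula is unsatisfiable.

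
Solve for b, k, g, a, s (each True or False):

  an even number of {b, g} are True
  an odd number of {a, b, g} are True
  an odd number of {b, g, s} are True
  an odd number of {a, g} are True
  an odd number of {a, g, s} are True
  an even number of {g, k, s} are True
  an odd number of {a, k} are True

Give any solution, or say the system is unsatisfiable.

Adding constraints 1, 3, 4, 5 mod 2: every variable appears an even number of times on the left, so the left side is 0.
But the right sides sum to 1 (mod 2). 0 ≠ 1 — the system is inconsistent.

Unsatisfiable — no assignment works.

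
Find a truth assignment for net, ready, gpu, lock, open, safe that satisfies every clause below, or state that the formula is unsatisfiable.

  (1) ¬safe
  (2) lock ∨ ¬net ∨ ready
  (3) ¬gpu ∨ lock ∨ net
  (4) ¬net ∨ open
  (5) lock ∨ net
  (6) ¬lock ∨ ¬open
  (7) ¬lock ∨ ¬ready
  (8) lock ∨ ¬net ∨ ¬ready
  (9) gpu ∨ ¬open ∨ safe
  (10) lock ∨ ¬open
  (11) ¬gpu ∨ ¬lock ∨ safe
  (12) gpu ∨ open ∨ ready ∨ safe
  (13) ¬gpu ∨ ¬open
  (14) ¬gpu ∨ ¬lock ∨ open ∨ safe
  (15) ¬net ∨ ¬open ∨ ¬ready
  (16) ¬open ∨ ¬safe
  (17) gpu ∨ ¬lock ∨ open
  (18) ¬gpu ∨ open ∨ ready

Case open = True:
  (¬safe) forces safe = False.
  (¬lock ∨ ¬open) forces lock = False.
  Clause (lock ∨ ¬open) is falsified — contradiction.
Case open = False:
  (¬safe) forces safe = False.
  (¬net ∨ open) forces net = False.
  (lock ∨ net) forces lock = True.
  (¬lock ∨ ¬ready) forces ready = False.
  (¬gpu ∨ ¬lock ∨ safe) forces gpu = False.
  Clause (gpu ∨ open ∨ ready ∨ safe) is falsified — contradiction.
Both cases fail, so the formula is unsatisfiable.

Unsatisfiable — no assignment works.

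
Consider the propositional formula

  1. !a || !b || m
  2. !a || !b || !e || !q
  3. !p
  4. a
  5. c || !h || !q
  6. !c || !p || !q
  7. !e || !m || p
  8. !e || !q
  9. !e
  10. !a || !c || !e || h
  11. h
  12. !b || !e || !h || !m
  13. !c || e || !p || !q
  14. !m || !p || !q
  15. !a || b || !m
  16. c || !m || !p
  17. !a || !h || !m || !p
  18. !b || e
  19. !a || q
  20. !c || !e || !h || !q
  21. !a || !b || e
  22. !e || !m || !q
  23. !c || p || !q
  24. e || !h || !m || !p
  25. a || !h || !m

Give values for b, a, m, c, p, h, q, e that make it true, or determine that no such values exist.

Case a = True:
  (!p) forces p = False.
  (!e) forces e = False.
  (h) forces h = True.
  (!b || e) forces b = False.
  (!a || b || !m) forces m = False.
  (!a || q) forces q = True.
  (c || !h || !q) forces c = True.
  Clause (!c || p || !q) is falsified — contradiction.
Case a = False:
  Clause (a) is falsified — contradiction.
Both cases fail, so the formula is unsatisfiable.

No satisfying assignment exists.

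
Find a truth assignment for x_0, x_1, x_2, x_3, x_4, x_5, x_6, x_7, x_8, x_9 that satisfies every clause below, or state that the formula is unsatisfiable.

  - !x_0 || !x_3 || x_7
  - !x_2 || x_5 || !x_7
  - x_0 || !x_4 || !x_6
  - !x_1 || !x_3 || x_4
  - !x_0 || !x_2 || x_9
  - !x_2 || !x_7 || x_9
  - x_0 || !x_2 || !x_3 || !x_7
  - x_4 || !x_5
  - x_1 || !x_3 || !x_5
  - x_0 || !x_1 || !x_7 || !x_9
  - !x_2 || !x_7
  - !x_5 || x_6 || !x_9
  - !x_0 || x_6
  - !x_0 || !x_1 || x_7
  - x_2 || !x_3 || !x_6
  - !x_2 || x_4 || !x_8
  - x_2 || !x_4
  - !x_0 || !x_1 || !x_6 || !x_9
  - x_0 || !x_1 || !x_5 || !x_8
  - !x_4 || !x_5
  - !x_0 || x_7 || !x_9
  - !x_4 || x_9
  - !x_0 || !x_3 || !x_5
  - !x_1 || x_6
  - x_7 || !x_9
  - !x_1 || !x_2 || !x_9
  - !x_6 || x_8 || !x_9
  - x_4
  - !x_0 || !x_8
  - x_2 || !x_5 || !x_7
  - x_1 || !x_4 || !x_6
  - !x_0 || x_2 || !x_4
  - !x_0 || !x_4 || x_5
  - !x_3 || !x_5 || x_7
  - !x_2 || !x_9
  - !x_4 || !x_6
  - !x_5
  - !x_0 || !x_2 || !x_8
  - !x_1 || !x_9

Case x_4 = True:
  (x_2 || !x_4) forces x_2 = True.
  (!x_2 || !x_7) forces x_7 = False.
  (!x_4 || !x_5) forces x_5 = False.
  (!x_4 || x_9) forces x_9 = True.
  Clause (x_7 || !x_9) is falsified — contradiction.
Case x_4 = False:
  Clause (x_4) is falsified — contradiction.
Both cases fail, so the formula is unsatisfiable.

No satisfying assignment exists.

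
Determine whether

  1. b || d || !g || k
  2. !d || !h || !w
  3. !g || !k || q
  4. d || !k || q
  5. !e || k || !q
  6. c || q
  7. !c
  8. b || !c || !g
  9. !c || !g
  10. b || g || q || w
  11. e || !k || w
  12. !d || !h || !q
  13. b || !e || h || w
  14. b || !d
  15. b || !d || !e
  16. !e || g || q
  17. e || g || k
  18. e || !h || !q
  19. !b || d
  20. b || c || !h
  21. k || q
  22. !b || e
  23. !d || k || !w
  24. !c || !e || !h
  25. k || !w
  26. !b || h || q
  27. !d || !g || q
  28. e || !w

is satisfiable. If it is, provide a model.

Unit clause (!c) forces c = False.
In (c || q) only q is left, so q = True.
Set w = True.
  then (k || !w) forces k = True.
  then (e || !w) forces e = True.
Set b = True.
  then (!b || d) forces d = True.
  then (!d || !h || !w) forces h = False.
Set g = True.
All clauses satisfied.

w: True, c: False, q: True, b: True, k: True, d: True, g: True, e: True, h: False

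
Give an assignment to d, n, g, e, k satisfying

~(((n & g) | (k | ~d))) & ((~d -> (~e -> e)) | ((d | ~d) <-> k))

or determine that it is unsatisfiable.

d: True, n: False, g: False, e: True, k: False

  ~(((n & g) | (k | ~d))) = True
    (n & g) | (k | ~d) = False
      n & g = False
      k | ~d = False
        ~d = False
  (~d -> (~e -> e)) | ((d | ~d) <-> k) = True
    ~d -> (~e -> e) = True
      ~d = False
      ~e -> e = True
        ~e = False
    (d | ~d) <-> k = False
      d | ~d = True
        ~d = False
Both conjuncts True, so the formula holds.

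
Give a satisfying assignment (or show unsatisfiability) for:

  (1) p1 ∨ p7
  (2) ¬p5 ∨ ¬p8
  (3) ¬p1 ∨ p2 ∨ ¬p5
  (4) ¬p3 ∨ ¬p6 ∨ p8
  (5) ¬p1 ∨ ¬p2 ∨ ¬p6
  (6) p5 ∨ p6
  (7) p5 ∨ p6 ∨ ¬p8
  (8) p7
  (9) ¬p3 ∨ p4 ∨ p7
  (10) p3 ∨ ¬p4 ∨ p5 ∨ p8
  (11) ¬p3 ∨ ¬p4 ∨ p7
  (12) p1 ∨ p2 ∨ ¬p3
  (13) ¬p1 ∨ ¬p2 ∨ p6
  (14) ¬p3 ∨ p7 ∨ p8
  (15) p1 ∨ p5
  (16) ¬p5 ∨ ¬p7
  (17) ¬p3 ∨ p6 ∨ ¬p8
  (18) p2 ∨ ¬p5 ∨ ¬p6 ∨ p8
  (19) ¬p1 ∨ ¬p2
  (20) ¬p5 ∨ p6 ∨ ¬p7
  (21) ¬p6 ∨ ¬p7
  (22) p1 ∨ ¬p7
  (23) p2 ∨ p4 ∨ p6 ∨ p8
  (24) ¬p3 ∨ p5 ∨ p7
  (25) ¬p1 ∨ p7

No satisfying assignment exists.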